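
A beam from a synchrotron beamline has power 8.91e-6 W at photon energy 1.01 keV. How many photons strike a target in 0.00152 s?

Total energy: E_total = P·t = 8.91e-6 × 0.00152 = 1.354e-8 J.
Per-photon energy: E = 1.618e-16 J.
N = E_total / E_photon = 8.37e7.

8.37e7 photons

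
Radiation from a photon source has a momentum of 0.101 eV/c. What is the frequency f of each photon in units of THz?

24.4 THz

Take h = 6.62607015 × 10^-34 J·s, c = 2.99792458 × 10^8 m/s, 1 eV = 1.602176634 × 10^-19 J.
Convert to SI: p = 0.101 eV/c = 5.3977 × 10^-29 kg·m/s.
Since f = pc/h for a photon, f = 2.442 × 10^13 Hz.
Converting to THz: f = 24.42 THz ≈ 24.4 THz.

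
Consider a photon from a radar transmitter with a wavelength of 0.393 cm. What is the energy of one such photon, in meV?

Convert to SI: λ = 0.393 cm = 0.00393 m.
Since E = hc/λ for a photon, E = 5.055 × 10^-23 J.
Converting to meV: E = 0.3155 meV ≈ 0.315 meV.

0.315 meV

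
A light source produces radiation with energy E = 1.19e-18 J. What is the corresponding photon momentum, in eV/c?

Use c = 2.99792458e8 m/s, 1 eV = 1.602176634e-19 J.
Apply p = E/c: p = 3.969e-27 kg·m/s.
Converting to eV/c: p = 7.427 eV/c ≈ 7.43 eV/c.

7.43 eV/c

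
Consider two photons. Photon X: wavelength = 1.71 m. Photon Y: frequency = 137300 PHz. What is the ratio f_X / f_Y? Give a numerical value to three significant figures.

f_X = 1.753e8 Hz (from wavelength = 1.71 m, via f = c/λ).
f_Y = 1.373e20 Hz (from frequency = 137300 PHz, via f given directly).
Ratio = 1.753e8 / 1.373e20 = 1.28e-12.

1.28e-12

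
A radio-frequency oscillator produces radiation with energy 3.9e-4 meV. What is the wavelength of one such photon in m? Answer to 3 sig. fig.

3.18 m

(h = 6.62607015e-34 J·s, c = 2.99792458e8 m/s, 1 eV = 1.602176634e-19 J.)
Convert to SI: E = 3.9e-4 meV = 6.2485e-26 J.
The photon relation is λ = hc/E, giving λ = 3.179 m.
So λ ≈ 3.18 m.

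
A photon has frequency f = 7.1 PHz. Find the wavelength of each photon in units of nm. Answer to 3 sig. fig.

Use c = 2.99792458·10^8 m/s.
First convert: f = 7.1 PHz = 7.1·10^15 Hz.
Apply λ = c/f: λ = 4.222·10^-8 m.
Converting to nm: λ = 42.22 nm ≈ 42.2 nm.

42.2 nm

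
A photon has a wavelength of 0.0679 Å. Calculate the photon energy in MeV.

0.183 MeV

Convert to SI: λ = 0.0679 Å = 6.79 × 10^-12 m.
Apply E = hc/λ: E = 2.926 × 10^-14 J.
Converting to MeV: E = 0.1826 MeV ≈ 0.183 MeV.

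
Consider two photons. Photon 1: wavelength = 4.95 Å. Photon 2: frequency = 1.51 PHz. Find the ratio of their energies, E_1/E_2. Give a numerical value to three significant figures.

401

E_1 = 4.013·10^-16 J (from wavelength = 4.95 Å, via E = hc/λ).
E_2 = 1.001·10^-18 J (from frequency = 1.51 PHz, via E = hf).
Ratio = 4.013·10^-16 / 1.001·10^-18 = 401.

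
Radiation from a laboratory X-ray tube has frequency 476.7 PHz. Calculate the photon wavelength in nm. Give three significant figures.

(c = 2.99792458 × 10^8 m/s.)
In SI units: f = 476.7 PHz = 4.767 × 10^17 Hz.
Since λ = c/f for a photon, λ = 6.289 × 10^-10 m.
Converting to nm: λ = 0.6289 nm ≈ 0.629 nm.

0.629 nm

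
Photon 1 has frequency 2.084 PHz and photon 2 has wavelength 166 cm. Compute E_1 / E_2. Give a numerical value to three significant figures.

1.15·10^7

E_1 = 1.381·10^-18 J (from frequency = 2.084 PHz, via E = hf).
E_2 = 1.197·10^-25 J (from wavelength = 166 cm, via E = hc/λ).
Ratio = 1.381·10^-18 / 1.197·10^-25 = 1.15·10^7.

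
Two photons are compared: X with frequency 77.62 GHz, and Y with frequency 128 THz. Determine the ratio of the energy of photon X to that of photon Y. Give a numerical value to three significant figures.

6.06e-4

E_X = 5.143e-23 J (from frequency = 77.62 GHz, via E = hf).
E_Y = 8.481e-20 J (from frequency = 128 THz, via E = hf).
Ratio = 5.143e-23 / 8.481e-20 = 6.06e-4.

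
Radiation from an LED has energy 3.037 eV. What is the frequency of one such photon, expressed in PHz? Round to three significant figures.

0.734 PHz

(h = 6.62607015e-34 J·s, 1 eV = 1.602176634e-19 J.)
Convert to SI: E = 3.037 eV = 4.8658e-19 J.
For a photon f = E/h, so f = 7.343e14 Hz.
Converting to PHz: f = 0.7343 PHz ≈ 0.734 PHz.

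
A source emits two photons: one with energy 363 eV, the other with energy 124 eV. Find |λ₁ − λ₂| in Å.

Using λ = hc/E: λ₁ = 3.416e-9 m, λ₂ = 9.999e-9 m.
|Δλ| = |3.416e-9 − 9.999e-9| = 6.58e-9 m = 65.8 Å.

65.8 Å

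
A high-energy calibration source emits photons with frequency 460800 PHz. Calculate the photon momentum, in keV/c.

Take h = 6.62607015 × 10^-34 J·s, c = 2.99792458 × 10^8 m/s, 1 eV = 1.602176634 × 10^-19 J.
Convert to SI: f = 460800 PHz = 4.608 × 10^20 Hz.
Apply p = hf/c: p = 1.018 × 10^-21 kg·m/s.
Converting to keV/c: p = 1906 keV/c ≈ 1910 keV/c.

1910 keV/c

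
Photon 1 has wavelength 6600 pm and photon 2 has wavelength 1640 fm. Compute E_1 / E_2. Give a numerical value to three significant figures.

E_1 = 3.010 × 10^-17 J (from wavelength = 6600 pm, via E = hc/λ).
E_2 = 1.211 × 10^-13 J (from wavelength = 1640 fm, via E = hc/λ).
Ratio = 3.010 × 10^-17 / 1.211 × 10^-13 = 2.48 × 10^-4.

2.48 × 10^-4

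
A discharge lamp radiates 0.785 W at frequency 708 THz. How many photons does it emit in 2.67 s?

4.47e18 photons

Total energy: E_total = P·t = 0.785 × 2.67 = 2.096 J.
Per-photon energy: E = 4.691e-19 J.
N = E_total / E_photon = 4.47e18.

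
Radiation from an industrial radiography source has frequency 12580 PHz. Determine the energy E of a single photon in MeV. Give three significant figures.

First convert: f = 12580 PHz = 1.258 × 10^19 Hz.
Since E = hf for a photon, E = 8.336 × 10^-15 J.
Converting to MeV: E = 0.05203 MeV ≈ 0.0520 MeV.

0.0520 MeV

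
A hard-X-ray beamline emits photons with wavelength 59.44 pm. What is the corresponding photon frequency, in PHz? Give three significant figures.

First convert: λ = 59.44 pm = 5.944·10^-11 m.
The photon relation is f = c/λ, giving f = 5.044·10^18 Hz.
Converting to PHz: f = 5044 PHz ≈ 5040 PHz.

5040 PHz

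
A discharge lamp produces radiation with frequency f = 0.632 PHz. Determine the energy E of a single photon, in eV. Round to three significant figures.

2.61 eV

Use h = 6.62607015e-34 J·s, 1 eV = 1.602176634e-19 J.
First convert: f = 0.632 PHz = 6.32e14 Hz.
Apply E = hf: E = 4.188e-19 J.
Converting to eV: E = 2.614 eV ≈ 2.61 eV.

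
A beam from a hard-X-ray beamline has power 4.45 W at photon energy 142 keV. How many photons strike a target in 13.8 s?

2.70 × 10^15 photons

Total energy: E_total = P·t = 4.45 × 13.8 = 61.41 J.
Per-photon energy: E = 2.275 × 10^-14 J.
N = E_total / E_photon = 2.70 × 10^15.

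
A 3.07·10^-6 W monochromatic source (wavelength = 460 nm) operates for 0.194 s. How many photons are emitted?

1.38·10^12 photons

Total energy: E_total = P·t = 3.07·10^-6 × 0.194 = 5.956·10^-7 J.
Per-photon energy: E = 4.318·10^-19 J.
N = E_total / E_photon = 1.38·10^12.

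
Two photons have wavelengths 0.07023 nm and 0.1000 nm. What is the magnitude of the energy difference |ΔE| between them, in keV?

5.26 keV

Using E = hc/λ: E₁ = 2.8285e-15 J, E₂ = 1.9864e-15 J.
|ΔE| = |2.8285e-15 − 1.9864e-15| = 8.42e-16 J = 5.26 keV.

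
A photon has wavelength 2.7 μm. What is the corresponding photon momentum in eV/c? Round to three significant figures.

0.459 eV/c

First convert: λ = 2.7 μm = 2.7·10^-6 m.
The photon relation is p = h/λ, giving p = 2.454·10^-28 kg·m/s.
Converting to eV/c: p = 0.4592 eV/c ≈ 0.459 eV/c.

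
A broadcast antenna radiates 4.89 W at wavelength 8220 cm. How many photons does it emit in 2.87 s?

5.81·10^27 photons

Total energy: E_total = P·t = 4.89 × 2.87 = 14.03 J.
Per-photon energy: E = 2.417·10^-27 J.
N = E_total / E_photon = 5.81·10^27.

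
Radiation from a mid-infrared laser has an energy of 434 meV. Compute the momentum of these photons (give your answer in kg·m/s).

Take c = 2.99792458 × 10^8 m/s, 1 eV = 1.602176634 × 10^-19 J.
Convert to SI: E = 434 meV = 6.9534 × 10^-20 J.
Since p = E/c for a photon, p = 2.319 × 10^-28 kg·m/s.
So p ≈ 2.32 × 10^-28 kg·m/s.

2.32 × 10^-28 kg·m/s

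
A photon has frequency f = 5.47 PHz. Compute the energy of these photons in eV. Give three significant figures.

22.6 eV

(h = 6.62607015e-34 J·s, 1 eV = 1.602176634e-19 J.)
First convert: f = 5.47 PHz = 5.47e15 Hz.
Apply E = hf: E = 3.624e-18 J.
Converting to eV: E = 22.62 eV ≈ 22.6 eV.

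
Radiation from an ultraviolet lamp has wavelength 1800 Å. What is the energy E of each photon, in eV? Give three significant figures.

6.89 eV

First convert: λ = 1800 Å = 1.8e-7 m.
Apply E = hc/λ: E = 1.104e-18 J.
Converting to eV: E = 6.888 eV ≈ 6.89 eV.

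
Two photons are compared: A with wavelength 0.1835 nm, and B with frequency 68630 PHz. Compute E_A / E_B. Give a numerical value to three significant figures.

0.0238

E_A = 1.083e-15 J (from wavelength = 0.1835 nm, via E = hc/λ).
E_B = 4.547e-14 J (from frequency = 68630 PHz, via E = hf).
Ratio = 1.083e-15 / 4.547e-14 = 0.0238.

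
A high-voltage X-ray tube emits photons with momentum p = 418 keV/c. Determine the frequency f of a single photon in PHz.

1.01e5 PHz

In SI units: p = 418 keV/c = 2.2339e-22 kg·m/s.
Since f = pc/h for a photon, f = 1.011e20 Hz.
Converting to PHz: f = 101100 PHz ≈ 1.01e5 PHz.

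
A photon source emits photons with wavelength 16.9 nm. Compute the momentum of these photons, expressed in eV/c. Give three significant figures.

Convert to SI: λ = 16.9 nm = 1.69 × 10^-8 m.
The photon relation is p = h/λ, giving p = 3.921 × 10^-26 kg·m/s.
Converting to eV/c: p = 73.36 eV/c ≈ 73.4 eV/c.

73.4 eV/c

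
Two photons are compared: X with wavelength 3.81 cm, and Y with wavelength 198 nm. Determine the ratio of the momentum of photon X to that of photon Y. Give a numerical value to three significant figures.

p_X = 1.739e-32 kg·m/s (from wavelength = 3.81 cm, via p = h/λ).
p_Y = 3.347e-27 kg·m/s (from wavelength = 198 nm, via p = h/λ).
Ratio = 1.739e-32 / 3.347e-27 = 5.20e-6.

5.20e-6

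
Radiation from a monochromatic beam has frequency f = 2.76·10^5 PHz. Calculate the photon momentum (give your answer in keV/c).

1140 keV/c

Convert to SI: f = 2.76·10^5 PHz = 2.76·10^20 Hz.
Since p = hf/c for a photon, p = 6.100·10^-22 kg·m/s.
Converting to keV/c: p = 1141 keV/c ≈ 1140 keV/c.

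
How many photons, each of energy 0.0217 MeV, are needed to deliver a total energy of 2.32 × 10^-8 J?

6.67 × 10^6 photons

Per-photon energy: E = 3.477 × 10^-15 J (from energy = 0.0217 MeV).
N = E_total / E_photon = 2.32 × 10^-8 J / 3.477 × 10^-15 J = 6.67 × 10^6.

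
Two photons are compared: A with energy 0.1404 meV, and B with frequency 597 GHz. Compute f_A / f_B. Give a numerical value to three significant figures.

0.0569

f_A = 3.395e10 Hz (from energy = 0.1404 meV, via f = E/h).
f_B = 5.970e11 Hz (from frequency = 597 GHz, via f given directly).
Ratio = 3.395e10 / 5.970e11 = 0.0569.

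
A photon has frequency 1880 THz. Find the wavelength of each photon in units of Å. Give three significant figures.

1590 Å

Use c = 2.99792458 × 10^8 m/s.
Convert to SI: f = 1880 THz = 1.88 × 10^15 Hz.
Since λ = c/f for a photon, λ = 1.595 × 10^-7 m.
Converting to Å: λ = 1595 Å ≈ 1590 Å.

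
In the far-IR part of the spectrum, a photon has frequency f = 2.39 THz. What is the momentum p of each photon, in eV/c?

Take h = 6.62607015e-34 J·s, c = 2.99792458e8 m/s, 1 eV = 1.602176634e-19 J.
First convert: f = 2.39 THz = 2.39e12 Hz.
Apply p = hf/c: p = 5.282e-30 kg·m/s.
Converting to eV/c: p = 0.009884 eV/c ≈ 9.88e-3 eV/c.

9.88e-3 eV/c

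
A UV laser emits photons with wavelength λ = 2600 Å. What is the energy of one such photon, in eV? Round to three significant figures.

Take h = 6.62607015e-34 J·s, c = 2.99792458e8 m/s, 1 eV = 1.602176634e-19 J.
Convert to SI: λ = 2600 Å = 2.60e-7 m.
Apply E = hc/λ: E = 7.640e-19 J.
Converting to eV: E = 4.769 eV ≈ 4.77 eV.

4.77 eV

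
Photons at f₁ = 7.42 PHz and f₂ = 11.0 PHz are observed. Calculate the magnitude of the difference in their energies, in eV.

Using E = hf: E₁ = 4.917 × 10^-18 J, E₂ = 7.289 × 10^-18 J.
|ΔE| = |4.917 × 10^-18 − 7.289 × 10^-18| = 2.37 × 10^-18 J = 14.8 eV.

14.8 eV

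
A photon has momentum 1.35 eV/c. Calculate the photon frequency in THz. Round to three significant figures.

First convert: p = 1.35 eV/c = 7.2148·10^-28 kg·m/s.
The photon relation is f = pc/h, giving f = 3.264·10^14 Hz.
Converting to THz: f = 326.4 THz ≈ 326 THz.

326 THz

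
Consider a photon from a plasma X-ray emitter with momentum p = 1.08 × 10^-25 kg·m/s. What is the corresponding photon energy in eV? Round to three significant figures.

202 eV

Apply E = pc: E = 3.238 × 10^-17 J.
Converting to eV: E = 202.1 eV ≈ 202 eV.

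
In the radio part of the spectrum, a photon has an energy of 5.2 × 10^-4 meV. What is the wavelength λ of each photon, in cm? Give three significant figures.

Convert to SI: E = 5.2 × 10^-4 meV = 8.3313 × 10^-26 J.
Apply λ = hc/E: λ = 2.384 m.
Converting to cm: λ = 238.4 cm ≈ 238 cm.

238 cm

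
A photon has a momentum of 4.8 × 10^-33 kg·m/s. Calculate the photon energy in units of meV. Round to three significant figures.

For a photon E = pc, so E = 1.439 × 10^-24 J.
Converting to meV: E = 0.008982 meV ≈ 8.98 × 10^-3 meV.

8.98 × 10^-3 meV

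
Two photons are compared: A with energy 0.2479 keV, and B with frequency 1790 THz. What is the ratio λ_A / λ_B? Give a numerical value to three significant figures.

0.0299

λ_A = 5.001e-9 m (from energy = 0.2479 keV, via λ = hc/E).
λ_B = 1.675e-7 m (from frequency = 1790 THz, via λ = c/f).
Ratio = 5.001e-9 / 1.675e-7 = 0.0299.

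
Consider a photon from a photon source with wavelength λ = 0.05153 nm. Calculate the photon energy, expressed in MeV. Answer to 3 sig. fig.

First convert: λ = 0.05153 nm = 5.153 × 10^-11 m.
Since E = hc/λ for a photon, E = 3.855 × 10^-15 J.
Converting to MeV: E = 0.02406 MeV ≈ 0.0241 MeV.

0.0241 MeV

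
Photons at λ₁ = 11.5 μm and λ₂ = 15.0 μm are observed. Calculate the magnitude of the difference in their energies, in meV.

Using E = hc/λ: E₁ = 1.727 × 10^-20 J, E₂ = 1.324 × 10^-20 J.
|ΔE| = |1.727 × 10^-20 − 1.324 × 10^-20| = 4.03 × 10^-21 J = 25.2 meV.

25.2 meV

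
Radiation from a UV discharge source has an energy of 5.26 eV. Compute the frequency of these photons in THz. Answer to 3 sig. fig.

(h = 6.62607015e-34 J·s, 1 eV = 1.602176634e-19 J.)
In SI units: E = 5.26 eV = 8.4274e-19 J.
For a photon f = E/h, so f = 1.272e15 Hz.
Converting to THz: f = 1272 THz ≈ 1270 THz.

1270 THz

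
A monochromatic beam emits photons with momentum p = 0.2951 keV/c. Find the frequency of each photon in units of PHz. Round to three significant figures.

71.4 PHz

Take h = 6.62607015e-34 J·s, c = 2.99792458e8 m/s, 1 eV = 1.602176634e-19 J.
In SI units: p = 0.2951 keV/c = 1.5771e-25 kg·m/s.
The photon relation is f = pc/h, giving f = 7.135e16 Hz.
Converting to PHz: f = 71.35 PHz ≈ 71.4 PHz.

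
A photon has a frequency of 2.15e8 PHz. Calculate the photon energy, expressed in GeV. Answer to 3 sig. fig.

0.889 GeV

Use h = 6.62607015e-34 J·s, 1 eV = 1.602176634e-19 J.
In SI units: f = 2.15e8 PHz = 2.15e23 Hz.
Apply E = hf: E = 1.425e-10 J.
Converting to GeV: E = 0.8892 GeV ≈ 0.889 GeV.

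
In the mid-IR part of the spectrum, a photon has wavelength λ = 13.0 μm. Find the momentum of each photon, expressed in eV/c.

In SI units: λ = 13.0 μm = 1.30 × 10^-5 m.
Apply p = h/λ: p = 5.097 × 10^-29 kg·m/s.
Converting to eV/c: p = 0.09537 eV/c ≈ 0.0954 eV/c.

0.0954 eV/c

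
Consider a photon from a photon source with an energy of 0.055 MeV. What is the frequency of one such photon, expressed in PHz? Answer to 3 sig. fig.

Use h = 6.62607015e-34 J·s, 1 eV = 1.602176634e-19 J.
In SI units: E = 0.055 MeV = 8.8120e-15 J.
For a photon f = E/h, so f = 1.330e19 Hz.
Converting to PHz: f = 13300 PHz ≈ 1.33e4 PHz.

1.33e4 PHz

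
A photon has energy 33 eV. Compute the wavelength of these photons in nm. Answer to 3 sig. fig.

37.6 nm

Take h = 6.62607015e-34 J·s, c = 2.99792458e8 m/s, 1 eV = 1.602176634e-19 J.
In SI units: E = 33 eV = 5.2872e-18 J.
Apply λ = hc/E: λ = 3.757e-8 m.
Converting to nm: λ = 37.57 nm ≈ 37.6 nm.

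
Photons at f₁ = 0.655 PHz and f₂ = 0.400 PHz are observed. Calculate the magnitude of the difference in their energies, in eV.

1.05 eV

Using E = hf: E₁ = 4.340 × 10^-19 J, E₂ = 2.650 × 10^-19 J.
|ΔE| = |4.340 × 10^-19 − 2.650 × 10^-19| = 1.69 × 10^-19 J = 1.05 eV.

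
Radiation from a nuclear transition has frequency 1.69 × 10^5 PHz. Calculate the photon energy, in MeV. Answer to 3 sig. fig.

In SI units: f = 1.69 × 10^5 PHz = 1.69 × 10^20 Hz.
Apply E = hf: E = 1.120 × 10^-13 J.
Converting to MeV: E = 0.6989 MeV ≈ 0.699 MeV.

0.699 MeV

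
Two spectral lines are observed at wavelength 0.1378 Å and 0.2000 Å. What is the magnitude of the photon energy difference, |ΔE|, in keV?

Using E = hc/λ: E₁ = 1.4415 × 10^-14 J, E₂ = 9.9322 × 10^-15 J.
|ΔE| = |1.4415 × 10^-14 − 9.9322 × 10^-15| = 4.48 × 10^-15 J = 28.0 keV.

28.0 keV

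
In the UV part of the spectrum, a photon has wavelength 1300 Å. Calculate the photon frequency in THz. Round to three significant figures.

Convert to SI: λ = 1300 Å = 1.3e-7 m.
For a photon f = c/λ, so f = 2.306e15 Hz.
Converting to THz: f = 2306 THz ≈ 2310 THz.

2310 THz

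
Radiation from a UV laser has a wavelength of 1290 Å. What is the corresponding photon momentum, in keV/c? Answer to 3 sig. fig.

9.61·10^-3 keV/c

Use h = 6.62607015·10^-34 J·s, c = 2.99792458·10^8 m/s, 1 eV = 1.602176634·10^-19 J.
Convert to SI: λ = 1290 Å = 1.29·10^-7 m.
For a photon p = h/λ, so p = 5.136·10^-27 kg·m/s.
Converting to keV/c: p = 0.009611 keV/c ≈ 9.61·10^-3 keV/c.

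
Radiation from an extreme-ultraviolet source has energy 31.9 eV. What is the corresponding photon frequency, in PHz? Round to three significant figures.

7.71 PHz

(h = 6.62607015 × 10^-34 J·s, 1 eV = 1.602176634 × 10^-19 J.)
Convert to SI: E = 31.9 eV = 5.1109 × 10^-18 J.
Apply f = E/h: f = 7.713 × 10^15 Hz.
Converting to PHz: f = 7.713 PHz ≈ 7.71 PHz.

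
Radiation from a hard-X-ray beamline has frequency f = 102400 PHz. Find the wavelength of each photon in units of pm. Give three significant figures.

2.93 pm

In SI units: f = 102400 PHz = 1.024e20 Hz.
Apply λ = c/f: λ = 2.928e-12 m.
Converting to pm: λ = 2.928 pm ≈ 2.93 pm.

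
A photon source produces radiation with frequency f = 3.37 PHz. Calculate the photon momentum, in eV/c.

13.9 eV/c

Use h = 6.62607015 × 10^-34 J·s, c = 2.99792458 × 10^8 m/s, 1 eV = 1.602176634 × 10^-19 J.
First convert: f = 3.37 PHz = 3.37 × 10^15 Hz.
For a photon p = hf/c, so p = 7.448 × 10^-27 kg·m/s.
Converting to eV/c: p = 13.94 eV/c ≈ 13.9 eV/c.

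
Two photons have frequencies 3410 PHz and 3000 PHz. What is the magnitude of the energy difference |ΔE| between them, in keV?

1.70 keV

Using E = hf: E₁ = 2.259 × 10^-15 J, E₂ = 1.988 × 10^-15 J.
|ΔE| = |2.259 × 10^-15 − 1.988 × 10^-15| = 2.72 × 10^-16 J = 1.70 keV.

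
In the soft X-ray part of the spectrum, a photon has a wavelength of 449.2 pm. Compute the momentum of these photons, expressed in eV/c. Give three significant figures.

(h = 6.62607015 × 10^-34 J·s, c = 2.99792458 × 10^8 m/s, 1 eV = 1.602176634 × 10^-19 J.)
First convert: λ = 449.2 pm = 4.492 × 10^-10 m.
For a photon p = h/λ, so p = 1.475 × 10^-24 kg·m/s.
Converting to eV/c: p = 2760 eV/c ≈ 2760 eV/c.

2760 eV/c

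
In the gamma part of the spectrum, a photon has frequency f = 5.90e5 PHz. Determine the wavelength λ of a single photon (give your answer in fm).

(c = 2.99792458e8 m/s.)
First convert: f = 5.90e5 PHz = 5.90e20 Hz.
Apply λ = c/f: λ = 5.081e-13 m.
Converting to fm: λ = 508.1 fm ≈ 508 fm.

508 fm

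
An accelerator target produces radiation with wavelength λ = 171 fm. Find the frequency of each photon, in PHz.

1.75e6 PHz

Convert to SI: λ = 171 fm = 1.71e-13 m.
The photon relation is f = c/λ, giving f = 1.753e21 Hz.
Converting to PHz: f = 1.753e6 PHz ≈ 1.75e6 PHz.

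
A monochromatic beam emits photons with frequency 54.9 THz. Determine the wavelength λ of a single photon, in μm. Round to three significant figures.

Convert to SI: f = 54.9 THz = 5.49e13 Hz.
For a photon λ = c/f, so λ = 5.461e-6 m.
Converting to μm: λ = 5.461 μm ≈ 5.46 μm.

5.46 μm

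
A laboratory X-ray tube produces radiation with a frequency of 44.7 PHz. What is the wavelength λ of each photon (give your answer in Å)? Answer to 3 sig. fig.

Use c = 2.99792458 × 10^8 m/s.
Convert to SI: f = 44.7 PHz = 4.47 × 10^16 Hz.
Apply λ = c/f: λ = 6.707 × 10^-9 m.
Converting to Å: λ = 67.07 Å ≈ 67.1 Å.

67.1 Å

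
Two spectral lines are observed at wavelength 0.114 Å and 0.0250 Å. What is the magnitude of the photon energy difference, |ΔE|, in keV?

Using E = hc/λ: E₁ = 1.742e-14 J, E₂ = 7.946e-14 J.
|ΔE| = |1.742e-14 − 7.946e-14| = 6.20e-14 J = 387 keV.

387 keV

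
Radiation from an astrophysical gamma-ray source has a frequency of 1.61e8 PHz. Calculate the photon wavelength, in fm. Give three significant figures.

1.86 fm

(c = 2.99792458e8 m/s.)
First convert: f = 1.61e8 PHz = 1.61e23 Hz.
Apply λ = c/f: λ = 1.862e-15 m.
Converting to fm: λ = 1.862 fm ≈ 1.86 fm.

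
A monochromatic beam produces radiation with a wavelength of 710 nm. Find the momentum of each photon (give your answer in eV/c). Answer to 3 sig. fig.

Use h = 6.62607015e-34 J·s, c = 2.99792458e8 m/s, 1 eV = 1.602176634e-19 J.
Convert to SI: λ = 710 nm = 7.1e-7 m.
The photon relation is p = h/λ, giving p = 9.332e-28 kg·m/s.
Converting to eV/c: p = 1.746 eV/c ≈ 1.75 eV/c.

1.75 eV/c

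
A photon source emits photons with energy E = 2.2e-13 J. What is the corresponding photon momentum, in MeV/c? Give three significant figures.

1.37 MeV/c

Take c = 2.99792458e8 m/s, 1 eV = 1.602176634e-19 J.
Since p = E/c for a photon, p = 7.338e-22 kg·m/s.
Converting to MeV/c: p = 1.373 MeV/c ≈ 1.37 MeV/c.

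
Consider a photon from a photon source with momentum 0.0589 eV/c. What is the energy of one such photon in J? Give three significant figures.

9.44 × 10^-21 J

Use c = 2.99792458 × 10^8 m/s, 1 eV = 1.602176634 × 10^-19 J.
First convert: p = 0.0589 eV/c = 3.1478 × 10^-29 kg·m/s.
The photon relation is E = pc, giving E = 9.437 × 10^-21 J.
So E ≈ 9.44 × 10^-21 J.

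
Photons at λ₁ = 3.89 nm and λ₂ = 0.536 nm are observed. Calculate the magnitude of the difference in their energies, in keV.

1.99 keV

Using E = hc/λ: E₁ = 5.107 × 10^-17 J, E₂ = 3.706 × 10^-16 J.
|ΔE| = |5.107 × 10^-17 − 3.706 × 10^-16| = 3.20 × 10^-16 J = 1.99 keV.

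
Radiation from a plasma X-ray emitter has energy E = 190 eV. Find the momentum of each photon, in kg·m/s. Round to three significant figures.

1.02e-25 kg·m/s

First convert: E = 190 eV = 3.0441e-17 J.
For a photon p = E/c, so p = 1.015e-25 kg·m/s.
So p ≈ 1.02e-25 kg·m/s.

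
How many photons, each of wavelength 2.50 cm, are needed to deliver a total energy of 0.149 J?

Per-photon energy: E = 7.946 × 10^-24 J (from wavelength = 2.50 cm).
N = E_total / E_photon = 0.149 J / 7.946 × 10^-24 J = 1.88 × 10^22.

1.88 × 10^22 photons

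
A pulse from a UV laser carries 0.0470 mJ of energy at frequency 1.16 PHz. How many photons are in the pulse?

Per-photon energy: E = 7.686 × 10^-19 J (from frequency = 1.16 PHz).
N = E_total / E_photon = 4.70 × 10^-5 J / 7.686 × 10^-19 J = 6.11 × 10^13.

6.11 × 10^13 photons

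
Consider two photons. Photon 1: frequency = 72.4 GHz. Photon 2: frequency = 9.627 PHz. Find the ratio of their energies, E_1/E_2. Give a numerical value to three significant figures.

E_1 = 4.797e-23 J (from frequency = 72.4 GHz, via E = hf).
E_2 = 6.379e-18 J (from frequency = 9.627 PHz, via E = hf).
Ratio = 4.797e-23 / 6.379e-18 = 7.52e-6.

7.52e-6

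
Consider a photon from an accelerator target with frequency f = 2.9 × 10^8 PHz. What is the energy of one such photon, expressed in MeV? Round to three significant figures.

Use h = 6.62607015 × 10^-34 J·s, 1 eV = 1.602176634 × 10^-19 J.
In SI units: f = 2.9 × 10^8 PHz = 2.9 × 10^23 Hz.
For a photon E = hf, so E = 1.922 × 10^-10 J.
Converting to MeV: E = 1199 MeV ≈ 1200 MeV.

1200 MeV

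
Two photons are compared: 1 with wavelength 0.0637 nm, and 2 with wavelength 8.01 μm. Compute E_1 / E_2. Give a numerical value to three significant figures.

1.26e5

E_1 = 3.118e-15 J (from wavelength = 0.0637 nm, via E = hc/λ).
E_2 = 2.480e-20 J (from wavelength = 8.01 μm, via E = hc/λ).
Ratio = 3.118e-15 / 2.480e-20 = 1.26e5.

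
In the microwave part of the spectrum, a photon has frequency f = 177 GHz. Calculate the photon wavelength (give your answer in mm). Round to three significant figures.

1.69 mm

Take c = 2.99792458·10^8 m/s.
First convert: f = 177 GHz = 1.77·10^11 Hz.
Apply λ = c/f: λ = 0.001694 m.
Converting to mm: λ = 1.694 mm ≈ 1.69 mm.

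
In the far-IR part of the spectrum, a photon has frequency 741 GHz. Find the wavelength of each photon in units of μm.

In SI units: f = 741 GHz = 7.41 × 10^11 Hz.
Since λ = c/f for a photon, λ = 4.046 × 10^-4 m.
Converting to μm: λ = 404.6 μm ≈ 405 μm.

405 μm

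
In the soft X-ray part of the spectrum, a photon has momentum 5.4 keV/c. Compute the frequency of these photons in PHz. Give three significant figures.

1310 PHz

Convert to SI: p = 5.4 keV/c = 2.8859 × 10^-24 kg·m/s.
Apply f = pc/h: f = 1.306 × 10^18 Hz.
Converting to PHz: f = 1306 PHz ≈ 1310 PHz.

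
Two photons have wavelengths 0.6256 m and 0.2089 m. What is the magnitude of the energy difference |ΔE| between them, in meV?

Using E = hc/λ: E₁ = 3.1753e-25 J, E₂ = 9.5091e-25 J.
|ΔE| = |3.1753e-25 − 9.5091e-25| = 6.33e-25 J = 3.95e-3 meV.

3.95e-3 meV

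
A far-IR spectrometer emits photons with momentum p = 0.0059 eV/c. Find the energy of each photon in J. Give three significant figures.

(c = 2.99792458e8 m/s, 1 eV = 1.602176634e-19 J.)
Convert to SI: p = 0.0059 eV/c = 3.1531e-30 kg·m/s.
The photon relation is E = pc, giving E = 9.453e-22 J.
So E ≈ 9.45e-22 J.

9.45e-22 J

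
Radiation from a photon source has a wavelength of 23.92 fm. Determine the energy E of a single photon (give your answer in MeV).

51.8 MeV

First convert: λ = 23.92 fm = 2.392 × 10^-14 m.
Since E = hc/λ for a photon, E = 8.305 × 10^-12 J.
Converting to MeV: E = 51.83 MeV ≈ 51.8 MeV.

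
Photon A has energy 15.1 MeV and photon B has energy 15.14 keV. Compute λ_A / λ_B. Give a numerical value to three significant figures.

λ_A = 8.211·10^-14 m (from energy = 15.1 MeV, via λ = hc/E).
λ_B = 8.189·10^-11 m (from energy = 15.14 keV, via λ = hc/E).
Ratio = 8.211·10^-14 / 8.189·10^-11 = 1.00·10^-3.

1.00·10^-3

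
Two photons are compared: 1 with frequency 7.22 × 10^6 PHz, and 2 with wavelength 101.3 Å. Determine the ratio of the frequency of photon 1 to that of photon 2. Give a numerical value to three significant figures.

2.44 × 10^5

f_1 = 7.220 × 10^21 Hz (from frequency = 7.22 × 10^6 PHz, via f given directly).
f_2 = 2.959 × 10^16 Hz (from wavelength = 101.3 Å, via f = c/λ).
Ratio = 7.220 × 10^21 / 2.959 × 10^16 = 2.44 × 10^5.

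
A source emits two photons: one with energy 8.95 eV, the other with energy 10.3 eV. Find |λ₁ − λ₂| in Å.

182 Å

Using λ = hc/E: λ₁ = 1.385 × 10^-7 m, λ₂ = 1.204 × 10^-7 m.
|Δλ| = |1.385 × 10^-7 − 1.204 × 10^-7| = 1.82 × 10^-8 m = 182 Å.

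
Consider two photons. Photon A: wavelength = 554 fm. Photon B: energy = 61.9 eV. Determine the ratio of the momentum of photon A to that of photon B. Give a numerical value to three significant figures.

p_A = 1.196·10^-21 kg·m/s (from wavelength = 554 fm, via p = h/λ).
p_B = 3.308·10^-26 kg·m/s (from energy = 61.9 eV, via p = E/c).
Ratio = 1.196·10^-21 / 3.308·10^-26 = 3.62·10^4.

3.62·10^4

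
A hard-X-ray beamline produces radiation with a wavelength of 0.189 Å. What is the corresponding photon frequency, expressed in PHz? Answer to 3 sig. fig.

First convert: λ = 0.189 Å = 1.89 × 10^-11 m.
Since f = c/λ for a photon, f = 1.586 × 10^19 Hz.
Converting to PHz: f = 15860 PHz ≈ 1.59 × 10^4 PHz.

1.59 × 10^4 PHz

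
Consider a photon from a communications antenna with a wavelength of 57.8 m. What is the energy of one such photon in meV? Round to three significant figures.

2.15·10^-5 meV

Take h = 6.62607015·10^-34 J·s, c = 2.99792458·10^8 m/s, 1 eV = 1.602176634·10^-19 J.
Apply E = hc/λ: E = 3.437·10^-27 J.
Converting to meV: E = 2.145·10^-5 meV ≈ 2.15·10^-5 meV.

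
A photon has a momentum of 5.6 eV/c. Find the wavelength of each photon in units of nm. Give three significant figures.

221 nm

Use h = 6.62607015 × 10^-34 J·s, c = 2.99792458 × 10^8 m/s, 1 eV = 1.602176634 × 10^-19 J.
First convert: p = 5.6 eV/c = 2.9928 × 10^-27 kg·m/s.
For a photon λ = h/p, so λ = 2.214 × 10^-7 m.
Converting to nm: λ = 221.4 nm ≈ 221 nm.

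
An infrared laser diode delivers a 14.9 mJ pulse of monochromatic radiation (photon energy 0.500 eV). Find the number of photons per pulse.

1.86·10^17 photons

Per-photon energy: E = 8.011·10^-20 J (from energy = 0.500 eV).
N = E_total / E_photon = 0.0149 J / 8.011·10^-20 J = 1.86·10^17.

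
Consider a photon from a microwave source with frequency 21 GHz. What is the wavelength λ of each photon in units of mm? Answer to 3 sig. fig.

14.3 mm

Use c = 2.99792458e8 m/s.
Convert to SI: f = 21 GHz = 2.1e10 Hz.
Apply λ = c/f: λ = 0.01428 m.
Converting to mm: λ = 14.28 mm ≈ 14.3 mm.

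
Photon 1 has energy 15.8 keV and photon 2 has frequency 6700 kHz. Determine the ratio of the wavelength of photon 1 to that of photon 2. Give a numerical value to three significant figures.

λ_1 = 7.847 × 10^-11 m (from energy = 15.8 keV, via λ = hc/E).
λ_2 = 44.75 m (from frequency = 6700 kHz, via λ = c/f).
Ratio = 7.847 × 10^-11 / 44.75 = 1.75 × 10^-12.

1.75 × 10^-12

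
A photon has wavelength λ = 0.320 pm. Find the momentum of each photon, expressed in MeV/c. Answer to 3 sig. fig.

3.87 MeV/c

In SI units: λ = 0.320 pm = 3.20e-13 m.
The photon relation is p = h/λ, giving p = 2.071e-21 kg·m/s.
Converting to MeV/c: p = 3.875 MeV/c ≈ 3.87 MeV/c.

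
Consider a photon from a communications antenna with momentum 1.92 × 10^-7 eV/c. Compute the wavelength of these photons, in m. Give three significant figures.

Use h = 6.62607015 × 10^-34 J·s, c = 2.99792458 × 10^8 m/s, 1 eV = 1.602176634 × 10^-19 J.
Convert to SI: p = 1.92 × 10^-7 eV/c = 1.0261 × 10^-34 kg·m/s.
Since λ = h/p for a photon, λ = 6.458 m.
So λ ≈ 6.46 m.

6.46 m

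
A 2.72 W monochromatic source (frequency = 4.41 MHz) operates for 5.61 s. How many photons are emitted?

Total energy: E_total = P·t = 2.72 × 5.61 = 15.26 J.
Per-photon energy: E = 2.922e-27 J.
N = E_total / E_photon = 5.22e27.

5.22e27 photons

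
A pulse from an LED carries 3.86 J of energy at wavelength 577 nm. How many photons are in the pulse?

Per-photon energy: E = 3.443e-19 J (from wavelength = 577 nm).
N = E_total / E_photon = 3.86 J / 3.443e-19 J = 1.12e19.

1.12e19 photons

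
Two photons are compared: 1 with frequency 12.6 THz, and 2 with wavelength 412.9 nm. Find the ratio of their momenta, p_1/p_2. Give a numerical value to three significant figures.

p_1 = 2.785·10^-29 kg·m/s (from frequency = 12.6 THz, via p = hf/c).
p_2 = 1.605·10^-27 kg·m/s (from wavelength = 412.9 nm, via p = h/λ).
Ratio = 2.785·10^-29 / 1.605·10^-27 = 0.0174.

0.0174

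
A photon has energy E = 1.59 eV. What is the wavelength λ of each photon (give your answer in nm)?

780 nm

Convert to SI: E = 1.59 eV = 2.5475e-19 J.
Apply λ = hc/E: λ = 7.798e-7 m.
Converting to nm: λ = 779.8 nm ≈ 780 nm.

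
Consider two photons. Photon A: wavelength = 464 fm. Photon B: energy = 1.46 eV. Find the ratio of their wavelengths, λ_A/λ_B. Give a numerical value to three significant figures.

λ_A = 4.640·10^-13 m (from wavelength = 464 fm, via λ given directly).
λ_B = 8.492·10^-7 m (from energy = 1.46 eV, via λ = hc/E).
Ratio = 4.640·10^-13 / 8.492·10^-7 = 5.46·10^-7.

5.46·10^-7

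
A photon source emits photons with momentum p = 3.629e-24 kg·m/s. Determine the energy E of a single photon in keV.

For a photon E = pc, so E = 1.088e-15 J.
Converting to keV: E = 6.790 keV ≈ 6.79 keV.

6.79 keV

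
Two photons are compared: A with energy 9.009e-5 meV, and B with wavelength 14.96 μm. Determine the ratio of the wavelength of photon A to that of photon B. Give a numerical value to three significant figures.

λ_A = 13.76 m (from energy = 9.009e-5 meV, via λ = hc/E).
λ_B = 1.496e-5 m (from wavelength = 14.96 μm, via λ given directly).
Ratio = 13.76 / 1.496e-5 = 9.20e5.

9.20e5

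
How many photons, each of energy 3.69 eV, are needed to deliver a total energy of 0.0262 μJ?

Per-photon energy: E = 5.912e-19 J (from energy = 3.69 eV).
N = E_total / E_photon = 2.62e-8 J / 5.912e-19 J = 4.43e10.

4.43e10 photons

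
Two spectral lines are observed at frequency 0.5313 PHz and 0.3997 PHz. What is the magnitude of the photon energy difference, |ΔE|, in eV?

Using E = hf: E₁ = 3.5204·10^-19 J, E₂ = 2.6484·10^-19 J.
|ΔE| = |3.5204·10^-19 − 2.6484·10^-19| = 8.72·10^-20 J = 0.544 eV.

0.544 eV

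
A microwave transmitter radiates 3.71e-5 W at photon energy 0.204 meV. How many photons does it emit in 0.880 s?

Total energy: E_total = P·t = 3.71e-5 × 0.880 = 3.265e-5 J.
Per-photon energy: E = 3.268e-23 J.
N = E_total / E_photon = 9.99e17.

9.99e17 photons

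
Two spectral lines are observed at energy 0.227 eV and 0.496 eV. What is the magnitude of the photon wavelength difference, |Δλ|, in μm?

Using λ = hc/E: λ₁ = 5.462e-6 m, λ₂ = 2.500e-6 m.
|Δλ| = |5.462e-6 − 2.500e-6| = 2.96e-6 m = 2.96 μm.

2.96 μm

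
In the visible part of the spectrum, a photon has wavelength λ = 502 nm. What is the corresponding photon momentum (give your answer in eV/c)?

Convert to SI: λ = 502 nm = 5.02e-7 m.
The photon relation is p = h/λ, giving p = 1.320e-27 kg·m/s.
Converting to eV/c: p = 2.470 eV/c ≈ 2.47 eV/c.

2.47 eV/c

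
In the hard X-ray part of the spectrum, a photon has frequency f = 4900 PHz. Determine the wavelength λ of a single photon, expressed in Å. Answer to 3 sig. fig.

Use c = 2.99792458 × 10^8 m/s.
First convert: f = 4900 PHz = 4.9 × 10^18 Hz.
For a photon λ = c/f, so λ = 6.118 × 10^-11 m.
Converting to Å: λ = 0.6118 Å ≈ 0.612 Å.

0.612 Å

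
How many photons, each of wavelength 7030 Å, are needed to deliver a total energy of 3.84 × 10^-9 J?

1.36 × 10^10 photons

Per-photon energy: E = 2.826 × 10^-19 J (from wavelength = 7030 Å).
N = E_total / E_photon = 3.84 × 10^-9 J / 2.826 × 10^-19 J = 1.36 × 10^10.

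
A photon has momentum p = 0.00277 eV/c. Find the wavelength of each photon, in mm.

In SI units: p = 0.00277 eV/c = 1.4804 × 10^-30 kg·m/s.
Since λ = h/p for a photon, λ = 4.476 × 10^-4 m.
Converting to mm: λ = 0.4476 mm ≈ 0.448 mm.

0.448 mm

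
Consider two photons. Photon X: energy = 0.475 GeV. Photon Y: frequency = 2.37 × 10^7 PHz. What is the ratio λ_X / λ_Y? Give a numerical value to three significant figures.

λ_X = 2.610 × 10^-15 m (from energy = 0.475 GeV, via λ = hc/E).
λ_Y = 1.265 × 10^-14 m (from frequency = 2.37 × 10^7 PHz, via λ = c/f).
Ratio = 2.610 × 10^-15 / 1.265 × 10^-14 = 0.206.

0.206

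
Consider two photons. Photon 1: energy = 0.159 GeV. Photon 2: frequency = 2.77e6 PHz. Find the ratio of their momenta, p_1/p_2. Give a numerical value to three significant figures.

13.9

p_1 = 8.497e-20 kg·m/s (from energy = 0.159 GeV, via p = E/c).
p_2 = 6.122e-21 kg·m/s (from frequency = 2.77e6 PHz, via p = hf/c).
Ratio = 8.497e-20 / 6.122e-21 = 13.9.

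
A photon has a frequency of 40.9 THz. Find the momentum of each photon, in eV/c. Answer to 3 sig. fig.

In SI units: f = 40.9 THz = 4.09e13 Hz.
The photon relation is p = hf/c, giving p = 9.040e-29 kg·m/s.
Converting to eV/c: p = 0.1691 eV/c ≈ 0.169 eV/c.

0.169 eV/c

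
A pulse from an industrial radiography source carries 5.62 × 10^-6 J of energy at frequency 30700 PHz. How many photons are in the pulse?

2.76 × 10^8 photons

Per-photon energy: E = 2.034 × 10^-14 J (from frequency = 30700 PHz).
N = E_total / E_photon = 5.62 × 10^-6 J / 2.034 × 10^-14 J = 2.76 × 10^8.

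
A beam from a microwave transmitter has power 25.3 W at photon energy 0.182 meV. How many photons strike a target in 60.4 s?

5.24 × 10^25 photons

Total energy: E_total = P·t = 25.3 × 60.4 = 1528 J.
Per-photon energy: E = 2.916 × 10^-23 J.
N = E_total / E_photon = 5.24 × 10^25.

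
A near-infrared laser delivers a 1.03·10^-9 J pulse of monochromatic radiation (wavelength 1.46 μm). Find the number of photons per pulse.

7.57·10^9 photons

Per-photon energy: E = 1.361·10^-19 J (from wavelength = 1.46 μm).
N = E_total / E_photon = 1.03·10^-9 J / 1.361·10^-19 J = 7.57·10^9.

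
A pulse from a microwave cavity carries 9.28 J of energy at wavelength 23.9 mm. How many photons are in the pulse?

Per-photon energy: E = 8.311 × 10^-24 J (from wavelength = 23.9 mm).
N = E_total / E_photon = 9.28 J / 8.311 × 10^-24 J = 1.12 × 10^24.

1.12 × 10^24 photons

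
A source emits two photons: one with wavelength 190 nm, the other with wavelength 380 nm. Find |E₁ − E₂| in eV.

3.26 eV

Using E = hc/λ: E₁ = 1.045e-18 J, E₂ = 5.227e-19 J.
|ΔE| = |1.045e-18 − 5.227e-19| = 5.23e-19 J = 3.26 eV.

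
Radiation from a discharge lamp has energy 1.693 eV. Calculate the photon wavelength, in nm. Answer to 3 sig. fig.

732 nm

Use h = 6.62607015e-34 J·s, c = 2.99792458e8 m/s, 1 eV = 1.602176634e-19 J.
Convert to SI: E = 1.693 eV = 2.7125e-19 J.
For a photon λ = hc/E, so λ = 7.323e-7 m.
Converting to nm: λ = 732.3 nm ≈ 732 nm.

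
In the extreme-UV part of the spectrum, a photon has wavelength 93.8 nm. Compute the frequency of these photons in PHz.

3.20 PHz

In SI units: λ = 93.8 nm = 9.38·10^-8 m.
The photon relation is f = c/λ, giving f = 3.196·10^15 Hz.
Converting to PHz: f = 3.196 PHz ≈ 3.20 PHz.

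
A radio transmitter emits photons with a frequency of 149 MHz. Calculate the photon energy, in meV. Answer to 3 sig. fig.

6.16e-4 meV

Use h = 6.62607015e-34 J·s, 1 eV = 1.602176634e-19 J.
First convert: f = 149 MHz = 1.49e8 Hz.
Apply E = hf: E = 9.873e-26 J.
Converting to meV: E = 6.162e-4 meV ≈ 6.16e-4 meV.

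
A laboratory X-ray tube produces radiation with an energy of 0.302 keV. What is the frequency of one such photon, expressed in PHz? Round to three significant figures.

(h = 6.62607015e-34 J·s, 1 eV = 1.602176634e-19 J.)
In SI units: E = 0.302 keV = 4.8386e-17 J.
Since f = E/h for a photon, f = 7.302e16 Hz.
Converting to PHz: f = 73.02 PHz ≈ 73.0 PHz.

73.0 PHz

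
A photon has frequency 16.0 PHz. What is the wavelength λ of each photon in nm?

18.7 nm

Use c = 2.99792458e8 m/s.
Convert to SI: f = 16.0 PHz = 1.60e16 Hz.
The photon relation is λ = c/f, giving λ = 1.874e-8 m.
Converting to nm: λ = 18.74 nm ≈ 18.7 nm.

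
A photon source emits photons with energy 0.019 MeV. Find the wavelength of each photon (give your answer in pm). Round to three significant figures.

Take h = 6.62607015 × 10^-34 J·s, c = 2.99792458 × 10^8 m/s, 1 eV = 1.602176634 × 10^-19 J.
In SI units: E = 0.019 MeV = 3.0441 × 10^-15 J.
Since λ = hc/E for a photon, λ = 6.525 × 10^-11 m.
Converting to pm: λ = 65.25 pm ≈ 65.3 pm.

65.3 pm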